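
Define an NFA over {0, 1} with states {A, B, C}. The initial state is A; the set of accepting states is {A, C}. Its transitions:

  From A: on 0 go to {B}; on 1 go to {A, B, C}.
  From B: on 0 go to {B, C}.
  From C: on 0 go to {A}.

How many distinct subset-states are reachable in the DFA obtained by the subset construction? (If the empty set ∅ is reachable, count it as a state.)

5

Start state of the DFA: {A}.
{A} --0--> {B}  [new]
{A} --1--> {A, B, C}  [new]
{B} --0--> {B, C}  [new]
{B} --1--> ∅  [new]
{A, B, C} --0--> {A, B, C}  [seen]
{A, B, C} --1--> {A, B, C}  [seen]
{B, C} --0--> {A, B, C}  [seen]
{B, C} --1--> ∅  [seen]
∅ --0--> ∅  [seen]
∅ --1--> ∅  [seen]
Reachable DFA states: {A}, {B}, {A, B, C}, {B, C}, ∅.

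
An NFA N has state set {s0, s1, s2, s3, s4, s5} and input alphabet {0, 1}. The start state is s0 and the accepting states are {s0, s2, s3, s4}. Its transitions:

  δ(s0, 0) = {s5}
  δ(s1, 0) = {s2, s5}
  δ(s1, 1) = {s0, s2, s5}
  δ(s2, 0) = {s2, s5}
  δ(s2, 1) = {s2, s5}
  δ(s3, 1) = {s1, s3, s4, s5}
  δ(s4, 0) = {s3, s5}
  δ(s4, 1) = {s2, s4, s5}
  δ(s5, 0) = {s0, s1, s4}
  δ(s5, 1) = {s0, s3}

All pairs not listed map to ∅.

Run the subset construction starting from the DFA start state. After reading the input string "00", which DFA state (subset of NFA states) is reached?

Start: {s0}.
δ(s0,0) = {s5}.
Union: {s5}.
After 0: {s5}.
δ(s5,0) = {s0, s1, s4}.
Union: {s0, s1, s4}.
After 0: {s0, s1, s4}.

{s0, s1, s4}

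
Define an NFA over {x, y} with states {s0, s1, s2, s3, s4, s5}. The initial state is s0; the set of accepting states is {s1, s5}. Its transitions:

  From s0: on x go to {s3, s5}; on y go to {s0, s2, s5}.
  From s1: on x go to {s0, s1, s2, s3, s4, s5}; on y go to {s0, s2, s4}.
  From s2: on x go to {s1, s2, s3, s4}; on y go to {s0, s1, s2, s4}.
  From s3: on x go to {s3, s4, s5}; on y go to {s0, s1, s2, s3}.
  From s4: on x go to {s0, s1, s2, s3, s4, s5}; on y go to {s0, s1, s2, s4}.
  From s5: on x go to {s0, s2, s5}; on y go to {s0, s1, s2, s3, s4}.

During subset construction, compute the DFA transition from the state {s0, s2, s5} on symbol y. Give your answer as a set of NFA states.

{s0, s1, s2, s3, s4, s5}

δ(s0,y) = {s0, s2, s5}; δ(s2,y) = {s0, s1, s2, s4}; δ(s5,y) = {s0, s1, s2, s3, s4}.
Union: {s0, s1, s2, s3, s4, s5}.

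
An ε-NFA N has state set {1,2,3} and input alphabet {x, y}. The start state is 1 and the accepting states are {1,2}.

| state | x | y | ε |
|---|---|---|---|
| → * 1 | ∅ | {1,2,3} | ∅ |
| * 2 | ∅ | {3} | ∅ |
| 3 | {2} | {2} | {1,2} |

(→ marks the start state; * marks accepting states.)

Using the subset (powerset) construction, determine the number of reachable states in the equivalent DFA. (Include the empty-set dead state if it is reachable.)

4

Start state of the DFA: {1} (ε-closure of the NFA start).
{1} --x--> ∅  [new]
{1} --y--> {1,2,3}  [new]
∅ --x--> ∅  [seen]
∅ --y--> ∅  [seen]
{1,2,3} --x--> {2}  [new]
{1,2,3} --y--> {1,2,3}  [seen]
{2} --x--> ∅  [seen]
{2} --y--> {1,2,3}  [seen]
Reachable DFA states: {1}, ∅, {1,2,3}, {2}.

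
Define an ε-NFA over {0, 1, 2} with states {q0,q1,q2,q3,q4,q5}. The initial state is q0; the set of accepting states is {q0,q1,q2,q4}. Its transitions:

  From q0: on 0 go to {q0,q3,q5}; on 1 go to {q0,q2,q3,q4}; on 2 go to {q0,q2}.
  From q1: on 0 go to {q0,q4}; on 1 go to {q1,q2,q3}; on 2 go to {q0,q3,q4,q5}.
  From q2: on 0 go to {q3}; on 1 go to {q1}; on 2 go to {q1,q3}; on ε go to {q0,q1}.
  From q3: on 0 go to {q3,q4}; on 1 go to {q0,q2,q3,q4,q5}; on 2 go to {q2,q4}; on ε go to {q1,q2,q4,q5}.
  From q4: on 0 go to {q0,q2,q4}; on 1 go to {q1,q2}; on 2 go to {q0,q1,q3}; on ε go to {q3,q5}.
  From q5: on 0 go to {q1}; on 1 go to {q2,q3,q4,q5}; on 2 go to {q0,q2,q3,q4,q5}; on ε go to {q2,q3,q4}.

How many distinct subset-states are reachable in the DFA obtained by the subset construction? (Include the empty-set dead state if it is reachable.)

Start state of the DFA: {q0} (ε-closure of the NFA start).
{q0} --0--> {q0,q1,q2,q3,q4,q5}  [new]
{q0} --1--> {q0,q1,q2,q3,q4,q5}  [seen]
{q0} --2--> {q0,q1,q2}  [new]
{q0,q1,q2,q3,q4,q5} --0--> {q0,q1,q2,q3,q4,q5}  [seen]
{q0,q1,q2,q3,q4,q5} --1--> {q0,q1,q2,q3,q4,q5}  [seen]
{q0,q1,q2,q3,q4,q5} --2--> {q0,q1,q2,q3,q4,q5}  [seen]
{q0,q1,q2} --0--> {q0,q1,q2,q3,q4,q5}  [seen]
{q0,q1,q2} --1--> {q0,q1,q2,q3,q4,q5}  [seen]
{q0,q1,q2} --2--> {q0,q1,q2,q3,q4,q5}  [seen]
Reachable DFA states: {q0}, {q0,q1,q2,q3,q4,q5}, {q0,q1,q2}.

3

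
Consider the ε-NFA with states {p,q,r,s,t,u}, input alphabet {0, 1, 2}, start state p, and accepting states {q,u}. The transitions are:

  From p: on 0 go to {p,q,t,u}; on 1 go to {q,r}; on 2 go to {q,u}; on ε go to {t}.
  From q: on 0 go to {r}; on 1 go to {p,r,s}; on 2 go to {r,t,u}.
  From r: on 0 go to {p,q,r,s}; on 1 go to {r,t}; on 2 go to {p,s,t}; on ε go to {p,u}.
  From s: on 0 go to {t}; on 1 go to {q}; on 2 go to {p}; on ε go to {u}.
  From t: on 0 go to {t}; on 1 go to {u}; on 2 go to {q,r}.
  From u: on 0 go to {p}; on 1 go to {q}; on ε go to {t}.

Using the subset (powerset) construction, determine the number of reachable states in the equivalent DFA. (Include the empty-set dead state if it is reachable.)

Start state of the DFA: {p,t} (ε-closure of the NFA start).
{p,t} --0--> {p,q,t,u}  [new]
{p,t} --1--> {p,q,r,t,u}  [new]
{p,t} --2--> {p,q,r,t,u}  [seen]
{p,q,t,u} --0--> {p,q,r,t,u}  [seen]
{p,q,t,u} --1--> {p,q,r,s,t,u}  [new]
{p,q,t,u} --2--> {p,q,r,t,u}  [seen]
{p,q,r,t,u} --0--> {p,q,r,s,t,u}  [seen]
{p,q,r,t,u} --1--> {p,q,r,s,t,u}  [seen]
{p,q,r,t,u} --2--> {p,q,r,s,t,u}  [seen]
{p,q,r,s,t,u} --0--> {p,q,r,s,t,u}  [seen]
{p,q,r,s,t,u} --1--> {p,q,r,s,t,u}  [seen]
{p,q,r,s,t,u} --2--> {p,q,r,s,t,u}  [seen]
Reachable DFA states: {p,t}, {p,q,t,u}, {p,q,r,t,u}, {p,q,r,s,t,u}.

4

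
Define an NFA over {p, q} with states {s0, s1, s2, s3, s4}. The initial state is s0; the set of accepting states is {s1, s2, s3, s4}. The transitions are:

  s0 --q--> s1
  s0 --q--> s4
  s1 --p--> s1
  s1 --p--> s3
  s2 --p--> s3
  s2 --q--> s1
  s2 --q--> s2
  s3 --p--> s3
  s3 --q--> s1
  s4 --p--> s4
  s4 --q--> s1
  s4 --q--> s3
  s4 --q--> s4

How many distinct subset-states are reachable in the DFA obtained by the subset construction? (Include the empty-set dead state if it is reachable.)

Start state of the DFA: {s0}.
{s0} --p--> ∅  [new]
{s0} --q--> {s1, s4}  [new]
∅ --p--> ∅  [seen]
∅ --q--> ∅  [seen]
{s1, s4} --p--> {s1, s3, s4}  [new]
{s1, s4} --q--> {s1, s3, s4}  [seen]
{s1, s3, s4} --p--> {s1, s3, s4}  [seen]
{s1, s3, s4} --q--> {s1, s3, s4}  [seen]
Reachable DFA states: {s0}, ∅, {s1, s4}, {s1, s3, s4}.

4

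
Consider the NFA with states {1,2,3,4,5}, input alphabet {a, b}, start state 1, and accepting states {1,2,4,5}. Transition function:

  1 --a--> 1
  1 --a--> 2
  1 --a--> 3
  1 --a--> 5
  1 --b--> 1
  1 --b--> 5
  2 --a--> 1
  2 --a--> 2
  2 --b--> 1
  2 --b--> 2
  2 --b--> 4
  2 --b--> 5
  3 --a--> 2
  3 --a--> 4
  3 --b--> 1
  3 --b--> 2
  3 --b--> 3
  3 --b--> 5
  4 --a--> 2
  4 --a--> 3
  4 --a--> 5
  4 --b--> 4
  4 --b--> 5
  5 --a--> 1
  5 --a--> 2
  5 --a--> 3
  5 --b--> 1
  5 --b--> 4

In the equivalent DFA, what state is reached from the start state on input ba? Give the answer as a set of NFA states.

{1,2,3,5}

Start: {1}.
δ(1,b) = {1,5}.
Union: {1,5}.
After b: {1,5}.
δ(1,a) = {1,2,3,5}; δ(5,a) = {1,2,3}.
Union: {1,2,3,5}.
After a: {1,2,3,5}.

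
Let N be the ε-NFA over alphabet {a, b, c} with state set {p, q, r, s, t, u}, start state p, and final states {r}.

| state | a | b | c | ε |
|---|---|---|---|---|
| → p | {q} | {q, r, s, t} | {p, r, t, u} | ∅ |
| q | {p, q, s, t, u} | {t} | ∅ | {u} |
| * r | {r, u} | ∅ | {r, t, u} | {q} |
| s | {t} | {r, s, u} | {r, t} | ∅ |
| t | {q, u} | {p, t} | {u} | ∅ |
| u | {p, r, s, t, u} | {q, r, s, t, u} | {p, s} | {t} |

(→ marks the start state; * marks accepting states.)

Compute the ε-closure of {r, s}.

Begin with {r, s}.
r →ε {q}; add q.
q →ε {u}; add u.
u →ε {t}; add t.
ε-closure = {q, r, s, t, u}.

{q, r, s, t, u}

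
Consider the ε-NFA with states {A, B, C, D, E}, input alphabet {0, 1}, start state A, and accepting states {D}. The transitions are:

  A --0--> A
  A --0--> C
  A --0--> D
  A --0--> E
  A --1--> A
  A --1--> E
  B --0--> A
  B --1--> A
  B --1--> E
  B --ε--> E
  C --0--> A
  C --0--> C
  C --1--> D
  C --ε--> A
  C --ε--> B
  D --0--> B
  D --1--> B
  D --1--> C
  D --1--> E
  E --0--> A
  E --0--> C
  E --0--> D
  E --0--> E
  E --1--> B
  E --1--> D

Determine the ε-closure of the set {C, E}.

{A, B, C, E}

Begin with {C, E}.
C →ε {A, B}; add A, B.
ε-closure = {A, B, C, E}.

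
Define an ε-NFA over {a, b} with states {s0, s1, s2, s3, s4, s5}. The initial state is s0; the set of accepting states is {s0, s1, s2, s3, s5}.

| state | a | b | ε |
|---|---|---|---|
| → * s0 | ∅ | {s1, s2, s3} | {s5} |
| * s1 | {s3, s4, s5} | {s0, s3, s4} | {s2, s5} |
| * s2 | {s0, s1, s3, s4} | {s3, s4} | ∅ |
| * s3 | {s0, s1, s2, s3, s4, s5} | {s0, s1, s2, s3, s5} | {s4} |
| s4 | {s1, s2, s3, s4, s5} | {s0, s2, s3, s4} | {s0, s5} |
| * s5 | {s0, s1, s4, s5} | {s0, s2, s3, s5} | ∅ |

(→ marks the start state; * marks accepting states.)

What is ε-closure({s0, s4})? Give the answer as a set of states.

{s0, s4, s5}

Begin with {s0, s4}.
s0 →ε {s5}; add s5.
ε-closure = {s0, s4, s5}.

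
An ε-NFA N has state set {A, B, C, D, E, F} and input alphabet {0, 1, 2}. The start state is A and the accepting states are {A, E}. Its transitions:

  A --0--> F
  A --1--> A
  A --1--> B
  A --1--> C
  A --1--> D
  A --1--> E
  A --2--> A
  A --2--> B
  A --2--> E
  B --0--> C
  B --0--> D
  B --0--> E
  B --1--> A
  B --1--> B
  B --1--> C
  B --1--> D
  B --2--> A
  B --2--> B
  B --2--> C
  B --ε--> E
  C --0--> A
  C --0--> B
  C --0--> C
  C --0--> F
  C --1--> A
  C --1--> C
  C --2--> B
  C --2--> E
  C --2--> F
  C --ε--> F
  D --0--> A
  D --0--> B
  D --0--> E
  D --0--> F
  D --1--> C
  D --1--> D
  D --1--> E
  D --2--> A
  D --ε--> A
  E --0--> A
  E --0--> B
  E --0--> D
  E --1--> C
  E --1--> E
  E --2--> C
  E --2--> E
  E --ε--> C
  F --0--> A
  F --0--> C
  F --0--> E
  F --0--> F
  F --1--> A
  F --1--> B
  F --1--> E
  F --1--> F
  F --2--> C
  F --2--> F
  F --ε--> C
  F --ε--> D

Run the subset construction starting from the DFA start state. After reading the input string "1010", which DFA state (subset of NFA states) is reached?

Start: {A}.
δ(A,1) = {A, B, C, D, E}.
Union: {A, B, C, D, E}.
ε-closure gives {A, B, C, D, E, F}.
After 1: {A, B, C, D, E, F}.
δ(A,0) = {F}; δ(B,0) = {C, D, E}; δ(C,0) = {A, B, C, F}; δ(D,0) = {A, B, E, F}; δ(E,0) = {A, B, D}; δ(F,0) = {A, C, E, F}.
Union: {A, B, C, D, E, F}.
After 0: {A, B, C, D, E, F}.
δ(A,1) = {A, B, C, D, E}; δ(B,1) = {A, B, C, D}; δ(C,1) = {A, C}; δ(D,1) = {C, D, E}; δ(E,1) = {C, E}; δ(F,1) = {A, B, E, F}.
Union: {A, B, C, D, E, F}.
After 1: {A, B, C, D, E, F}.
δ(A,0) = {F}; δ(B,0) = {C, D, E}; δ(C,0) = {A, B, C, F}; δ(D,0) = {A, B, E, F}; δ(E,0) = {A, B, D}; δ(F,0) = {A, C, E, F}.
Union: {A, B, C, D, E, F}.
After 0: {A, B, C, D, E, F}.

{A, B, C, D, E, F}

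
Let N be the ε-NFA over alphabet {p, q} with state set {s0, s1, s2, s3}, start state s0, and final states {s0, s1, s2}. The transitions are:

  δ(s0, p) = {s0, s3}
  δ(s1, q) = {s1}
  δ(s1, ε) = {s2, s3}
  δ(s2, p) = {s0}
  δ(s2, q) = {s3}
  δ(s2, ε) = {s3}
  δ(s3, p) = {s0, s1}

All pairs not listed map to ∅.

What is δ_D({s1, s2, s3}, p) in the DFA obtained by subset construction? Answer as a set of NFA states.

δ(s1,p) = ∅; δ(s2,p) = {s0}; δ(s3,p) = {s0, s1}.
Union: {s0, s1}.
ε-closure gives {s0, s1, s2, s3}.

{s0, s1, s2, s3}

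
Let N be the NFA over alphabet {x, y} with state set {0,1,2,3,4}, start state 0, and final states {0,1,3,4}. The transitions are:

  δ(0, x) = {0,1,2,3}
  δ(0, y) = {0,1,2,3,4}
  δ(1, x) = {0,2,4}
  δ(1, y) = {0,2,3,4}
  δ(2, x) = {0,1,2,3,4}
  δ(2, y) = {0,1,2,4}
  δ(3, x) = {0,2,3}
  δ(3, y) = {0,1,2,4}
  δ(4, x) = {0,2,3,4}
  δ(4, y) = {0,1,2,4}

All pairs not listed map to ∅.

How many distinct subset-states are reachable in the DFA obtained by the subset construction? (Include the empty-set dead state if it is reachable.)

Start state of the DFA: {0}.
{0} --x--> {0,1,2,3}  [new]
{0} --y--> {0,1,2,3,4}  [new]
{0,1,2,3} --x--> {0,1,2,3,4}  [seen]
{0,1,2,3} --y--> {0,1,2,3,4}  [seen]
{0,1,2,3,4} --x--> {0,1,2,3,4}  [seen]
{0,1,2,3,4} --y--> {0,1,2,3,4}  [seen]
Reachable DFA states: {0}, {0,1,2,3}, {0,1,2,3,4}.

3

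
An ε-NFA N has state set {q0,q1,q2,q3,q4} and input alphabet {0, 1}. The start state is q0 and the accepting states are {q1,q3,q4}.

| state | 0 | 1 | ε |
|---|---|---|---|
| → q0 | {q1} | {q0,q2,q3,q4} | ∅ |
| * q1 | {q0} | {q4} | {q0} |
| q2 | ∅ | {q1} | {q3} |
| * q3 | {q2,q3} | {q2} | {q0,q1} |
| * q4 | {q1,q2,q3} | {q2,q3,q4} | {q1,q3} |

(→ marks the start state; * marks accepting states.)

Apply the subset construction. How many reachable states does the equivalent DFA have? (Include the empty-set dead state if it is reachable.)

4

Start state of the DFA: {q0} (ε-closure of the NFA start).
{q0} --0--> {q0,q1}  [new]
{q0} --1--> {q0,q1,q2,q3,q4}  [new]
{q0,q1} --0--> {q0,q1}  [seen]
{q0,q1} --1--> {q0,q1,q2,q3,q4}  [seen]
{q0,q1,q2,q3,q4} --0--> {q0,q1,q2,q3}  [new]
{q0,q1,q2,q3,q4} --1--> {q0,q1,q2,q3,q4}  [seen]
{q0,q1,q2,q3} --0--> {q0,q1,q2,q3}  [seen]
{q0,q1,q2,q3} --1--> {q0,q1,q2,q3,q4}  [seen]
Reachable DFA states: {q0}, {q0,q1}, {q0,q1,q2,q3,q4}, {q0,q1,q2,q3}.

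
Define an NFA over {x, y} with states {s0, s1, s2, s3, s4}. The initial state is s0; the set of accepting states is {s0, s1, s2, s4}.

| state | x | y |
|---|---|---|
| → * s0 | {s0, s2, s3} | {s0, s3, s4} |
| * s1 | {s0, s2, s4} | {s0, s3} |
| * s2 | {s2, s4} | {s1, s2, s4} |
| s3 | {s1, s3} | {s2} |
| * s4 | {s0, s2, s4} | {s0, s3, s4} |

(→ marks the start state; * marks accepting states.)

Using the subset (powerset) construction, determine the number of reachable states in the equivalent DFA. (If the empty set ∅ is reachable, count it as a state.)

5

Start state of the DFA: {s0}.
{s0} --x--> {s0, s2, s3}  [new]
{s0} --y--> {s0, s3, s4}  [new]
{s0, s2, s3} --x--> {s0, s1, s2, s3, s4}  [new]
{s0, s2, s3} --y--> {s0, s1, s2, s3, s4}  [seen]
{s0, s3, s4} --x--> {s0, s1, s2, s3, s4}  [seen]
{s0, s3, s4} --y--> {s0, s2, s3, s4}  [new]
{s0, s1, s2, s3, s4} --x--> {s0, s1, s2, s3, s4}  [seen]
{s0, s1, s2, s3, s4} --y--> {s0, s1, s2, s3, s4}  [seen]
{s0, s2, s3, s4} --x--> {s0, s1, s2, s3, s4}  [seen]
{s0, s2, s3, s4} --y--> {s0, s1, s2, s3, s4}  [seen]
Reachable DFA states: {s0}, {s0, s2, s3}, {s0, s3, s4}, {s0, s1, s2, s3, s4}, {s0, s2, s3, s4}.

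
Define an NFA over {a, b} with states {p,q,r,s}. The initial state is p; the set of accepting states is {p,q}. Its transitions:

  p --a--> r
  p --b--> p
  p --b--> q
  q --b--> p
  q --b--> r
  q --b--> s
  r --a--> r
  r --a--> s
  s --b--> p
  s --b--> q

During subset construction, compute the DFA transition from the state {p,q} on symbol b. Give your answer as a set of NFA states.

{p,q,r,s}

δ(p,b) = {p,q}; δ(q,b) = {p,r,s}.
Union: {p,q,r,s}.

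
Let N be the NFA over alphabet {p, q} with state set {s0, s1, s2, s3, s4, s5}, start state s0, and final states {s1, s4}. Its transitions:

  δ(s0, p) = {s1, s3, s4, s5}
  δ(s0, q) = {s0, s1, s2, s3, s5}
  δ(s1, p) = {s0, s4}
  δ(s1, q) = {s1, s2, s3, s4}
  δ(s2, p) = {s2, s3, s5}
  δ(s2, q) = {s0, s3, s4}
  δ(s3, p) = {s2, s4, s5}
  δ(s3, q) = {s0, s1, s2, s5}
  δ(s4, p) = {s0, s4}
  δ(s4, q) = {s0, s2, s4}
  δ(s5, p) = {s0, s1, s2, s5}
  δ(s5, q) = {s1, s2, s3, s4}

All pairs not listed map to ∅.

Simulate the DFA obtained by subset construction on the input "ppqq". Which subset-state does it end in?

Start: {s0}.
δ(s0,p) = {s1, s3, s4, s5}.
Union: {s1, s3, s4, s5}.
After p: {s1, s3, s4, s5}.
δ(s1,p) = {s0, s4}; δ(s3,p) = {s2, s4, s5}; δ(s4,p) = {s0, s4}; δ(s5,p) = {s0, s1, s2, s5}.
Union: {s0, s1, s2, s4, s5}.
After p: {s0, s1, s2, s4, s5}.
δ(s0,q) = {s0, s1, s2, s3, s5}; δ(s1,q) = {s1, s2, s3, s4}; δ(s2,q) = {s0, s3, s4}; δ(s4,q) = {s0, s2, s4}; δ(s5,q) = {s1, s2, s3, s4}.
Union: {s0, s1, s2, s3, s4, s5}.
After q: {s0, s1, s2, s3, s4, s5}.
δ(s0,q) = {s0, s1, s2, s3, s5}; δ(s1,q) = {s1, s2, s3, s4}; δ(s2,q) = {s0, s3, s4}; δ(s3,q) = {s0, s1, s2, s5}; δ(s4,q) = {s0, s2, s4}; δ(s5,q) = {s1, s2, s3, s4}.
Union: {s0, s1, s2, s3, s4, s5}.
After q: {s0, s1, s2, s3, s4, s5}.

{s0, s1, s2, s3, s4, s5}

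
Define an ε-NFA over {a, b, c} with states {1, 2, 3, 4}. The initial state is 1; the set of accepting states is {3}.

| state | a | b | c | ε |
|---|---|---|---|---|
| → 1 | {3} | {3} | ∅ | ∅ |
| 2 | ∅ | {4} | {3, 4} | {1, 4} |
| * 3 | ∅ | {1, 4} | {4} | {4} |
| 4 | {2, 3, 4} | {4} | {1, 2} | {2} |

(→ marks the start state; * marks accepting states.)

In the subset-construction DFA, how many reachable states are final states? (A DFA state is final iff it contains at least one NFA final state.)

Start state of the DFA: {1} (ε-closure of the NFA start).
{1} --a--> {1, 2, 3, 4}  [new]
{1} --b--> {1, 2, 3, 4}  [seen]
{1} --c--> ∅  [new]
{1, 2, 3, 4} --a--> {1, 2, 3, 4}  [seen]
{1, 2, 3, 4} --b--> {1, 2, 3, 4}  [seen]
{1, 2, 3, 4} --c--> {1, 2, 3, 4}  [seen]
∅ --a--> ∅  [seen]
∅ --b--> ∅  [seen]
∅ --c--> ∅  [seen]
Reachable DFA states: {1}, {1, 2, 3, 4}, ∅.
Accepting DFA states (contain an NFA accepting state): {1, 2, 3, 4}.

1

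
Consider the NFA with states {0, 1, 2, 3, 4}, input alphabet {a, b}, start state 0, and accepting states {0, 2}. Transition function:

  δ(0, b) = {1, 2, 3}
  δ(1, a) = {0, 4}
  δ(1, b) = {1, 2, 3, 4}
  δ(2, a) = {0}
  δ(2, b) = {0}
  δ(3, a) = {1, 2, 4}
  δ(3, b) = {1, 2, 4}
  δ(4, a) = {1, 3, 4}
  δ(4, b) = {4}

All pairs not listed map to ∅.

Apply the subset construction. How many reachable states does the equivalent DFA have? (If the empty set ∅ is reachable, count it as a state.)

Start state of the DFA: {0}.
{0} --a--> ∅  [new]
{0} --b--> {1, 2, 3}  [new]
∅ --a--> ∅  [seen]
∅ --b--> ∅  [seen]
{1, 2, 3} --a--> {0, 1, 2, 4}  [new]
{1, 2, 3} --b--> {0, 1, 2, 3, 4}  [new]
{0, 1, 2, 4} --a--> {0, 1, 3, 4}  [new]
{0, 1, 2, 4} --b--> {0, 1, 2, 3, 4}  [seen]
{0, 1, 2, 3, 4} --a--> {0, 1, 2, 3, 4}  [seen]
{0, 1, 2, 3, 4} --b--> {0, 1, 2, 3, 4}  [seen]
{0, 1, 3, 4} --a--> {0, 1, 2, 3, 4}  [seen]
{0, 1, 3, 4} --b--> {1, 2, 3, 4}  [new]
{1, 2, 3, 4} --a--> {0, 1, 2, 3, 4}  [seen]
{1, 2, 3, 4} --b--> {0, 1, 2, 3, 4}  [seen]
Reachable DFA states: {0}, ∅, {1, 2, 3}, {0, 1, 2, 4}, {0, 1, 2, 3, 4}, {0, 1, 3, 4}, {1, 2, 3, 4}.

7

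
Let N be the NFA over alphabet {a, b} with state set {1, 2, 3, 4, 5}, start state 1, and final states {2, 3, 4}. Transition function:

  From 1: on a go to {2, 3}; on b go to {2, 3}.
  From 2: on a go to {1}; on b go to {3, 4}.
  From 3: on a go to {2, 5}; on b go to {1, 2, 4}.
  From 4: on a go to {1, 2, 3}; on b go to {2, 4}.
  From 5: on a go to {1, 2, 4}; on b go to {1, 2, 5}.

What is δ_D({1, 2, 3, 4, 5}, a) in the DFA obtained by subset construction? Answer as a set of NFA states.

δ(1,a) = {2, 3}; δ(2,a) = {1}; δ(3,a) = {2, 5}; δ(4,a) = {1, 2, 3}; δ(5,a) = {1, 2, 4}.
Union: {1, 2, 3, 4, 5}.

{1, 2, 3, 4, 5}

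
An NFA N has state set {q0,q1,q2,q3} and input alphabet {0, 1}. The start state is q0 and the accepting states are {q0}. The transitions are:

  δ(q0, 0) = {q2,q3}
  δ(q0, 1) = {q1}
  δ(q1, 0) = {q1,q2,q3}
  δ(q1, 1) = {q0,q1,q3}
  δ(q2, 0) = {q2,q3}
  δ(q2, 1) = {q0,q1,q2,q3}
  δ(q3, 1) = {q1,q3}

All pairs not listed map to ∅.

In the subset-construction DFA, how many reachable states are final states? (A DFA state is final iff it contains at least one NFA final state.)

3

Start state of the DFA: {q0}.
{q0} --0--> {q2,q3}  [new]
{q0} --1--> {q1}  [new]
{q2,q3} --0--> {q2,q3}  [seen]
{q2,q3} --1--> {q0,q1,q2,q3}  [new]
{q1} --0--> {q1,q2,q3}  [new]
{q1} --1--> {q0,q1,q3}  [new]
{q0,q1,q2,q3} --0--> {q1,q2,q3}  [seen]
{q0,q1,q2,q3} --1--> {q0,q1,q2,q3}  [seen]
{q1,q2,q3} --0--> {q1,q2,q3}  [seen]
{q1,q2,q3} --1--> {q0,q1,q2,q3}  [seen]
{q0,q1,q3} --0--> {q1,q2,q3}  [seen]
{q0,q1,q3} --1--> {q0,q1,q3}  [seen]
Reachable DFA states: {q0}, {q2,q3}, {q1}, {q0,q1,q2,q3}, {q1,q2,q3}, {q0,q1,q3}.
Accepting DFA states (contain an NFA accepting state): {q0}, {q0,q1,q2,q3}, {q0,q1,q3}.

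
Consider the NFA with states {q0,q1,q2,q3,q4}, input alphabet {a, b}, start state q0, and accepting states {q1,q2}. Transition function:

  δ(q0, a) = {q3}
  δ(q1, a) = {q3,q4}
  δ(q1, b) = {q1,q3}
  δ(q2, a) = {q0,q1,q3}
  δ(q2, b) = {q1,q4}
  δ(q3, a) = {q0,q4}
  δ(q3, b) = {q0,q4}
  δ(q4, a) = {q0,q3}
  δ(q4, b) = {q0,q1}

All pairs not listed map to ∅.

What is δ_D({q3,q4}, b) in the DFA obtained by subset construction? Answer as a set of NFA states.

{q0,q1,q4}

δ(q3,b) = {q0,q4}; δ(q4,b) = {q0,q1}.
Union: {q0,q1,q4}.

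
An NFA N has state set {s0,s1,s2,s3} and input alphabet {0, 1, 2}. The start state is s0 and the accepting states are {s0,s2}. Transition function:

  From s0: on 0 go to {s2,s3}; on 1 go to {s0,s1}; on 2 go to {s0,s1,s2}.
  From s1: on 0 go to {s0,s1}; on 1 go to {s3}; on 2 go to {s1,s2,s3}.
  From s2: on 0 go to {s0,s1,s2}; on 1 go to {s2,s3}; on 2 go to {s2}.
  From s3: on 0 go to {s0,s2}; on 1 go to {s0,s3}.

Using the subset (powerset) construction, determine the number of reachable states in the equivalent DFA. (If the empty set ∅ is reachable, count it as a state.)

Start state of the DFA: {s0}.
{s0} --0--> {s2,s3}  [new]
{s0} --1--> {s0,s1}  [new]
{s0} --2--> {s0,s1,s2}  [new]
{s2,s3} --0--> {s0,s1,s2}  [seen]
{s2,s3} --1--> {s0,s2,s3}  [new]
{s2,s3} --2--> {s2}  [new]
{s0,s1} --0--> {s0,s1,s2,s3}  [new]
{s0,s1} --1--> {s0,s1,s3}  [new]
{s0,s1} --2--> {s0,s1,s2,s3}  [seen]
{s0,s1,s2} --0--> {s0,s1,s2,s3}  [seen]
{s0,s1,s2} --1--> {s0,s1,s2,s3}  [seen]
{s0,s1,s2} --2--> {s0,s1,s2,s3}  [seen]
{s0,s2,s3} --0--> {s0,s1,s2,s3}  [seen]
{s0,s2,s3} --1--> {s0,s1,s2,s3}  [seen]
{s0,s2,s3} --2--> {s0,s1,s2}  [seen]
{s2} --0--> {s0,s1,s2}  [seen]
{s2} --1--> {s2,s3}  [seen]
{s2} --2--> {s2}  [seen]
{s0,s1,s2,s3} --0--> {s0,s1,s2,s3}  [seen]
{s0,s1,s2,s3} --1--> {s0,s1,s2,s3}  [seen]
{s0,s1,s2,s3} --2--> {s0,s1,s2,s3}  [seen]
{s0,s1,s3} --0--> {s0,s1,s2,s3}  [seen]
{s0,s1,s3} --1--> {s0,s1,s3}  [seen]
{s0,s1,s3} --2--> {s0,s1,s2,s3}  [seen]
Reachable DFA states: {s0}, {s2,s3}, {s0,s1}, {s0,s1,s2}, {s0,s2,s3}, {s2}, {s0,s1,s2,s3}, {s0,s1,s3}.

8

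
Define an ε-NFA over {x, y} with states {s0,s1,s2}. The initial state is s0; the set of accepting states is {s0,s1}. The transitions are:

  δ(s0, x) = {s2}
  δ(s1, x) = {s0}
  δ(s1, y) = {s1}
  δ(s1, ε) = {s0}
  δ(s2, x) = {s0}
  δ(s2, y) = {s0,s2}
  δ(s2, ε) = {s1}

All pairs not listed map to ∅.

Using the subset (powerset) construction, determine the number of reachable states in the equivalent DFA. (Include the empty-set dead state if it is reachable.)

Start state of the DFA: {s0} (ε-closure of the NFA start).
{s0} --x--> {s0,s1,s2}  [new]
{s0} --y--> ∅  [new]
{s0,s1,s2} --x--> {s0,s1,s2}  [seen]
{s0,s1,s2} --y--> {s0,s1,s2}  [seen]
∅ --x--> ∅  [seen]
∅ --y--> ∅  [seen]
Reachable DFA states: {s0}, {s0,s1,s2}, ∅.

3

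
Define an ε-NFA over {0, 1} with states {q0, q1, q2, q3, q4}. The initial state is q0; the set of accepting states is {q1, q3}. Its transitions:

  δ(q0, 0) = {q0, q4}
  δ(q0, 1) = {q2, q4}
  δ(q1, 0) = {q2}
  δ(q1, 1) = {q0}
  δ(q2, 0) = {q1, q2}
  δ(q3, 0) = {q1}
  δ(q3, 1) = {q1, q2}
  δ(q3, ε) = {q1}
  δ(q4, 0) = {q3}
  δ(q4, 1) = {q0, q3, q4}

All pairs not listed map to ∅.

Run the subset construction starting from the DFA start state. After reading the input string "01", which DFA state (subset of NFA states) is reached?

Start: {q0}.
δ(q0,0) = {q0, q4}.
Union: {q0, q4}.
After 0: {q0, q4}.
δ(q0,1) = {q2, q4}; δ(q4,1) = {q0, q3, q4}.
Union: {q0, q2, q3, q4}.
ε-closure gives {q0, q1, q2, q3, q4}.
After 1: {q0, q1, q2, q3, q4}.

{q0, q1, q2, q3, q4}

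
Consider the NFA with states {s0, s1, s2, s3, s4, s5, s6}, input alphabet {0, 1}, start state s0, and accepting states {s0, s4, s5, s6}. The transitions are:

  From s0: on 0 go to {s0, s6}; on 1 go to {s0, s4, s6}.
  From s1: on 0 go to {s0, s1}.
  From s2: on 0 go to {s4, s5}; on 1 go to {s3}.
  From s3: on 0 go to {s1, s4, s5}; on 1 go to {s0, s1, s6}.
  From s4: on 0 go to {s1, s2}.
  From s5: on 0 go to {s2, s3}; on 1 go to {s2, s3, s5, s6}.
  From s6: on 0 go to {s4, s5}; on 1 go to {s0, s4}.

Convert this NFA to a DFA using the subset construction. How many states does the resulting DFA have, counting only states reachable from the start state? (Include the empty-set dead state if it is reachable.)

Start state of the DFA: {s0}.
{s0} --0--> {s0, s6}  [new]
{s0} --1--> {s0, s4, s6}  [new]
{s0, s6} --0--> {s0, s4, s5, s6}  [new]
{s0, s6} --1--> {s0, s4, s6}  [seen]
{s0, s4, s6} --0--> {s0, s1, s2, s4, s5, s6}  [new]
{s0, s4, s6} --1--> {s0, s4, s6}  [seen]
{s0, s4, s5, s6} --0--> {s0, s1, s2, s3, s4, s5, s6}  [new]
{s0, s4, s5, s6} --1--> {s0, s2, s3, s4, s5, s6}  [new]
{s0, s1, s2, s4, s5, s6} --0--> {s0, s1, s2, s3, s4, s5, s6}  [seen]
{s0, s1, s2, s4, s5, s6} --1--> {s0, s2, s3, s4, s5, s6}  [seen]
{s0, s1, s2, s3, s4, s5, s6} --0--> {s0, s1, s2, s3, s4, s5, s6}  [seen]
{s0, s1, s2, s3, s4, s5, s6} --1--> {s0, s1, s2, s3, s4, s5, s6}  [seen]
{s0, s2, s3, s4, s5, s6} --0--> {s0, s1, s2, s3, s4, s5, s6}  [seen]
{s0, s2, s3, s4, s5, s6} --1--> {s0, s1, s2, s3, s4, s5, s6}  [seen]
Reachable DFA states: {s0}, {s0, s6}, {s0, s4, s6}, {s0, s4, s5, s6}, {s0, s1, s2, s4, s5, s6}, {s0, s1, s2, s3, s4, s5, s6}, {s0, s2, s3, s4, s5, s6}.

7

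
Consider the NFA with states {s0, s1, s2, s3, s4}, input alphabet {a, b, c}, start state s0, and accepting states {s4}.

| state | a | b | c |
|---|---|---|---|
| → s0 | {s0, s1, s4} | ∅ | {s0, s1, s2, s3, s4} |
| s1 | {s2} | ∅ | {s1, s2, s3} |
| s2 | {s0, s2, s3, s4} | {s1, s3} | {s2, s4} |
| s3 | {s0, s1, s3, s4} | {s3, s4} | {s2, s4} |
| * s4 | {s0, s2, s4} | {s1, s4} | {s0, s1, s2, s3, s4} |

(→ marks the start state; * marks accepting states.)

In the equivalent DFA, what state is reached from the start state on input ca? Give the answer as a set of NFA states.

Start: {s0}.
δ(s0,c) = {s0, s1, s2, s3, s4}.
Union: {s0, s1, s2, s3, s4}.
After c: {s0, s1, s2, s3, s4}.
δ(s0,a) = {s0, s1, s4}; δ(s1,a) = {s2}; δ(s2,a) = {s0, s2, s3, s4}; δ(s3,a) = {s0, s1, s3, s4}; δ(s4,a) = {s0, s2, s4}.
Union: {s0, s1, s2, s3, s4}.
After a: {s0, s1, s2, s3, s4}.

{s0, s1, s2, s3, s4}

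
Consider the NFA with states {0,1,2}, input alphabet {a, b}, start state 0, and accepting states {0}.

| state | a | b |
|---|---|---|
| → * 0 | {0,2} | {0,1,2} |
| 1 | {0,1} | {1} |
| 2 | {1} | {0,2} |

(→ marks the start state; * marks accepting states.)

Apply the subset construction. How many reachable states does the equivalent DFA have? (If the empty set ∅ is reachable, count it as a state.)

Start state of the DFA: {0}.
{0} --a--> {0,2}  [new]
{0} --b--> {0,1,2}  [new]
{0,2} --a--> {0,1,2}  [seen]
{0,2} --b--> {0,1,2}  [seen]
{0,1,2} --a--> {0,1,2}  [seen]
{0,1,2} --b--> {0,1,2}  [seen]
Reachable DFA states: {0}, {0,2}, {0,1,2}.

3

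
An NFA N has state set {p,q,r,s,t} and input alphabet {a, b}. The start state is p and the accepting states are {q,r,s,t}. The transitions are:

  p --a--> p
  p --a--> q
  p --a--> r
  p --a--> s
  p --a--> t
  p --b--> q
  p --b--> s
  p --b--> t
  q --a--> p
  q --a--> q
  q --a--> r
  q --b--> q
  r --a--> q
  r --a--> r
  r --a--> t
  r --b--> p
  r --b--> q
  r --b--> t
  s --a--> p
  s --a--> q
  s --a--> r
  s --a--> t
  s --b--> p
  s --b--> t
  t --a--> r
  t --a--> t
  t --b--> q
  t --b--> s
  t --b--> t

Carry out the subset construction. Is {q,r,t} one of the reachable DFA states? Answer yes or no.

Start state of the DFA: {p}.
{p} --a--> {p,q,r,s,t}  [new]
{p} --b--> {q,s,t}  [new]
{p,q,r,s,t} --a--> {p,q,r,s,t}  [seen]
{p,q,r,s,t} --b--> {p,q,s,t}  [new]
{q,s,t} --a--> {p,q,r,t}  [new]
{q,s,t} --b--> {p,q,s,t}  [seen]
{p,q,s,t} --a--> {p,q,r,s,t}  [seen]
{p,q,s,t} --b--> {p,q,s,t}  [seen]
{p,q,r,t} --a--> {p,q,r,s,t}  [seen]
{p,q,r,t} --b--> {p,q,s,t}  [seen]
Reachable DFA states: {p}, {p,q,r,s,t}, {q,s,t}, {p,q,s,t}, {p,q,r,t}.
{q,r,t} is not among them.

no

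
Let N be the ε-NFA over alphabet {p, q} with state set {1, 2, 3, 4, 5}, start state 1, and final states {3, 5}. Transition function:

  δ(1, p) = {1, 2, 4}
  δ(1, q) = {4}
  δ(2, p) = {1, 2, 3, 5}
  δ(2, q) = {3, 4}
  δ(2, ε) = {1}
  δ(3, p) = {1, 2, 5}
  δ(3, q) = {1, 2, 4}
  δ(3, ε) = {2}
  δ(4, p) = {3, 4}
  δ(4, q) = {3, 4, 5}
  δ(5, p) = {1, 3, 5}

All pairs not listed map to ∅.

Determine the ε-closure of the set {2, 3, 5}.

{1, 2, 3, 5}

Begin with {2, 3, 5}.
2 →ε {1}; add 1.
ε-closure = {1, 2, 3, 5}.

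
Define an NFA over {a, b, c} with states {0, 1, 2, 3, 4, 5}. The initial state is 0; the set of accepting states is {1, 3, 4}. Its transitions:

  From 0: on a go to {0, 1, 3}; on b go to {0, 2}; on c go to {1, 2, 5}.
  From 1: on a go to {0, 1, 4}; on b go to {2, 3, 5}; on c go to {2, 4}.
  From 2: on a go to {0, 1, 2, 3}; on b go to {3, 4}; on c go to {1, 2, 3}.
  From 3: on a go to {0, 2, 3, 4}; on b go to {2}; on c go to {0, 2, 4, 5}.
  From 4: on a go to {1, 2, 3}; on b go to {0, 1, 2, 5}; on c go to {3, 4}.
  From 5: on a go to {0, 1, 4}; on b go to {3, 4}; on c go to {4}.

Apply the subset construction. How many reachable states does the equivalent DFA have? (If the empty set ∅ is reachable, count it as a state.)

Start state of the DFA: {0}.
{0} --a--> {0, 1, 3}  [new]
{0} --b--> {0, 2}  [new]
{0} --c--> {1, 2, 5}  [new]
{0, 1, 3} --a--> {0, 1, 2, 3, 4}  [new]
{0, 1, 3} --b--> {0, 2, 3, 5}  [new]
{0, 1, 3} --c--> {0, 1, 2, 4, 5}  [new]
{0, 2} --a--> {0, 1, 2, 3}  [new]
{0, 2} --b--> {0, 2, 3, 4}  [new]
{0, 2} --c--> {1, 2, 3, 5}  [new]
{1, 2, 5} --a--> {0, 1, 2, 3, 4}  [seen]
{1, 2, 5} --b--> {2, 3, 4, 5}  [new]
{1, 2, 5} --c--> {1, 2, 3, 4}  [new]
{0, 1, 2, 3, 4} --a--> {0, 1, 2, 3, 4}  [seen]
{0, 1, 2, 3, 4} --b--> {0, 1, 2, 3, 4, 5}  [new]
{0, 1, 2, 3, 4} --c--> {0, 1, 2, 3, 4, 5}  [seen]
{0, 2, 3, 5} --a--> {0, 1, 2, 3, 4}  [seen]
{0, 2, 3, 5} --b--> {0, 2, 3, 4}  [seen]
{0, 2, 3, 5} --c--> {0, 1, 2, 3, 4, 5}  [seen]
{0, 1, 2, 4, 5} --a--> {0, 1, 2, 3, 4}  [seen]
{0, 1, 2, 4, 5} --b--> {0, 1, 2, 3, 4, 5}  [seen]
{0, 1, 2, 4, 5} --c--> {1, 2, 3, 4, 5}  [new]
{0, 1, 2, 3} --a--> {0, 1, 2, 3, 4}  [seen]
{0, 1, 2, 3} --b--> {0, 2, 3, 4, 5}  [new]
{0, 1, 2, 3} --c--> {0, 1, 2, 3, 4, 5}  [seen]
{0, 2, 3, 4} --a--> {0, 1, 2, 3, 4}  [seen]
{0, 2, 3, 4} --b--> {0, 1, 2, 3, 4, 5}  [seen]
{0, 2, 3, 4} --c--> {0, 1, 2, 3, 4, 5}  [seen]
{1, 2, 3, 5} --a--> {0, 1, 2, 3, 4}  [seen]
{1, 2, 3, 5} --b--> {2, 3, 4, 5}  [seen]
{1, 2, 3, 5} --c--> {0, 1, 2, 3, 4, 5}  [seen]
{2, 3, 4, 5} --a--> {0, 1, 2, 3, 4}  [seen]
{2, 3, 4, 5} --b--> {0, 1, 2, 3, 4, 5}  [seen]
{2, 3, 4, 5} --c--> {0, 1, 2, 3, 4, 5}  [seen]
{1, 2, 3, 4} --a--> {0, 1, 2, 3, 4}  [seen]
{1, 2, 3, 4} --b--> {0, 1, 2, 3, 4, 5}  [seen]
{1, 2, 3, 4} --c--> {0, 1, 2, 3, 4, 5}  [seen]
{0, 1, 2, 3, 4, 5} --a--> {0, 1, 2, 3, 4}  [seen]
{0, 1, 2, 3, 4, 5} --b--> {0, 1, 2, 3, 4, 5}  [seen]
{0, 1, 2, 3, 4, 5} --c--> {0, 1, 2, 3, 4, 5}  [seen]
{1, 2, 3, 4, 5} --a--> {0, 1, 2, 3, 4}  [seen]
{1, 2, 3, 4, 5} --b--> {0, 1, 2, 3, 4, 5}  [seen]
{1, 2, 3, 4, 5} --c--> {0, 1, 2, 3, 4, 5}  [seen]
{0, 2, 3, 4, 5} --a--> {0, 1, 2, 3, 4}  [seen]
{0, 2, 3, 4, 5} --b--> {0, 1, 2, 3, 4, 5}  [seen]
{0, 2, 3, 4, 5} --c--> {0, 1, 2, 3, 4, 5}  [seen]
Reachable DFA states: {0}, {0, 1, 3}, {0, 2}, {1, 2, 5}, {0, 1, 2, 3, 4}, {0, 2, 3, 5}, {0, 1, 2, 4, 5}, {0, 1, 2, 3}, {0, 2, 3, 4}, {1, 2, 3, 5}, {2, 3, 4, 5}, {1, 2, 3, 4}, {0, 1, 2, 3, 4, 5}, {1, 2, 3, 4, 5}, {0, 2, 3, 4, 5}.

15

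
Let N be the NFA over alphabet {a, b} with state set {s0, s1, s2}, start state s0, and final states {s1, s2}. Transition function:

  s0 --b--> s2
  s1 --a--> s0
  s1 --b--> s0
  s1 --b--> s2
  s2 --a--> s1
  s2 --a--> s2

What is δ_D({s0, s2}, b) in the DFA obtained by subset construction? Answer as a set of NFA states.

{s2}

δ(s0,b) = {s2}; δ(s2,b) = ∅.
Union: {s2}.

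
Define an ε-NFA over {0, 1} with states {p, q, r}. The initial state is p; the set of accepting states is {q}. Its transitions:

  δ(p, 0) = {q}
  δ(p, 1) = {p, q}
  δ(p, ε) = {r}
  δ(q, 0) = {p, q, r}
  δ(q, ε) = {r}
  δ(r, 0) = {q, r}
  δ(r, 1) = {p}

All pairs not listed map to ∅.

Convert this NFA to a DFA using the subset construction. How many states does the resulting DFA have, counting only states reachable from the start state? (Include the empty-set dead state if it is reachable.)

3

Start state of the DFA: {p, r} (ε-closure of the NFA start).
{p, r} --0--> {q, r}  [new]
{p, r} --1--> {p, q, r}  [new]
{q, r} --0--> {p, q, r}  [seen]
{q, r} --1--> {p, r}  [seen]
{p, q, r} --0--> {p, q, r}  [seen]
{p, q, r} --1--> {p, q, r}  [seen]
Reachable DFA states: {p, r}, {q, r}, {p, q, r}.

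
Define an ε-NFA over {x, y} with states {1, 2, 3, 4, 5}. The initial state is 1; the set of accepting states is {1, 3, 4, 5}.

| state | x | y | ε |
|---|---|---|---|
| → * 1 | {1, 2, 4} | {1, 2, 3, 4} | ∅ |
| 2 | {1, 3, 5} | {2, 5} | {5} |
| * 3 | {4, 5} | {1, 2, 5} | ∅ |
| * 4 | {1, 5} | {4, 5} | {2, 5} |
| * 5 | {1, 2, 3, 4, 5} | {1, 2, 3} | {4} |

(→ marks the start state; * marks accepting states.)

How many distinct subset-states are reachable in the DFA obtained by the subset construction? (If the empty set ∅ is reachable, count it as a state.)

3

Start state of the DFA: {1} (ε-closure of the NFA start).
{1} --x--> {1, 2, 4, 5}  [new]
{1} --y--> {1, 2, 3, 4, 5}  [new]
{1, 2, 4, 5} --x--> {1, 2, 3, 4, 5}  [seen]
{1, 2, 4, 5} --y--> {1, 2, 3, 4, 5}  [seen]
{1, 2, 3, 4, 5} --x--> {1, 2, 3, 4, 5}  [seen]
{1, 2, 3, 4, 5} --y--> {1, 2, 3, 4, 5}  [seen]
Reachable DFA states: {1}, {1, 2, 4, 5}, {1, 2, 3, 4, 5}.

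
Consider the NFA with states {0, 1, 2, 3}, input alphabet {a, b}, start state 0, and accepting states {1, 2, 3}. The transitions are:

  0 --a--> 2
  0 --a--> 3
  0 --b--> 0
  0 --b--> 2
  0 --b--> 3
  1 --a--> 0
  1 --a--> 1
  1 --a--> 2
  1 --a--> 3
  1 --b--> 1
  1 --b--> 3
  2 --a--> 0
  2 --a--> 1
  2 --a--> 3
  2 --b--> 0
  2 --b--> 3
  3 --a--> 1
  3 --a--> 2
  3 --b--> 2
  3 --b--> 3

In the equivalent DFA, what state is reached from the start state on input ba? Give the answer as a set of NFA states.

{0, 1, 2, 3}

Start: {0}.
δ(0,b) = {0, 2, 3}.
Union: {0, 2, 3}.
After b: {0, 2, 3}.
δ(0,a) = {2, 3}; δ(2,a) = {0, 1, 3}; δ(3,a) = {1, 2}.
Union: {0, 1, 2, 3}.
After a: {0, 1, 2, 3}.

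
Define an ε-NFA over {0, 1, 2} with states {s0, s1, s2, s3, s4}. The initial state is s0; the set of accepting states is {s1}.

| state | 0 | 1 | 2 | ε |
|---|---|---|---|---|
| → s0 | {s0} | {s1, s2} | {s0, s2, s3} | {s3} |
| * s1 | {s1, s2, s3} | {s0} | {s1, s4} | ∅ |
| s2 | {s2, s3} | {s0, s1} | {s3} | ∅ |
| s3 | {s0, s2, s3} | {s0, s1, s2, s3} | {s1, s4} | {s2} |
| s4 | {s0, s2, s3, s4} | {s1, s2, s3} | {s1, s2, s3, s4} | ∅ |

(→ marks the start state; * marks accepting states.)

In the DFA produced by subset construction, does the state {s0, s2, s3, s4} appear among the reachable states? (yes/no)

Start state of the DFA: {s0, s2, s3} (ε-closure of the NFA start).
{s0, s2, s3} --0--> {s0, s2, s3}  [seen]
{s0, s2, s3} --1--> {s0, s1, s2, s3}  [new]
{s0, s2, s3} --2--> {s0, s1, s2, s3, s4}  [new]
{s0, s1, s2, s3} --0--> {s0, s1, s2, s3}  [seen]
{s0, s1, s2, s3} --1--> {s0, s1, s2, s3}  [seen]
{s0, s1, s2, s3} --2--> {s0, s1, s2, s3, s4}  [seen]
{s0, s1, s2, s3, s4} --0--> {s0, s1, s2, s3, s4}  [seen]
{s0, s1, s2, s3, s4} --1--> {s0, s1, s2, s3}  [seen]
{s0, s1, s2, s3, s4} --2--> {s0, s1, s2, s3, s4}  [seen]
Reachable DFA states: {s0, s2, s3}, {s0, s1, s2, s3}, {s0, s1, s2, s3, s4}.
{s0, s2, s3, s4} is not among them.

no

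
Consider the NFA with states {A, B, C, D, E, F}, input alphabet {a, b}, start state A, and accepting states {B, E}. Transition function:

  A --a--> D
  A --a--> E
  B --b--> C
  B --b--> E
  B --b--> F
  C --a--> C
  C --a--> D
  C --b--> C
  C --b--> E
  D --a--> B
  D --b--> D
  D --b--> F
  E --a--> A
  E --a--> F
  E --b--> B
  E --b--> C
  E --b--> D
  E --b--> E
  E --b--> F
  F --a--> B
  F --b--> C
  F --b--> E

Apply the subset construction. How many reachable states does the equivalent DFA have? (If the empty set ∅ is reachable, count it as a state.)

Start state of the DFA: {A}.
{A} --a--> {D, E}  [new]
{A} --b--> ∅  [new]
{D, E} --a--> {A, B, F}  [new]
{D, E} --b--> {B, C, D, E, F}  [new]
∅ --a--> ∅  [seen]
∅ --b--> ∅  [seen]
{A, B, F} --a--> {B, D, E}  [new]
{A, B, F} --b--> {C, E, F}  [new]
{B, C, D, E, F} --a--> {A, B, C, D, F}  [new]
{B, C, D, E, F} --b--> {B, C, D, E, F}  [seen]
{B, D, E} --a--> {A, B, F}  [seen]
{B, D, E} --b--> {B, C, D, E, F}  [seen]
{C, E, F} --a--> {A, B, C, D, F}  [seen]
{C, E, F} --b--> {B, C, D, E, F}  [seen]
{A, B, C, D, F} --a--> {B, C, D, E}  [new]
{A, B, C, D, F} --b--> {C, D, E, F}  [new]
{B, C, D, E} --a--> {A, B, C, D, F}  [seen]
{B, C, D, E} --b--> {B, C, D, E, F}  [seen]
{C, D, E, F} --a--> {A, B, C, D, F}  [seen]
{C, D, E, F} --b--> {B, C, D, E, F}  [seen]
Reachable DFA states: {A}, {D, E}, ∅, {A, B, F}, {B, C, D, E, F}, {B, D, E}, {C, E, F}, {A, B, C, D, F}, {B, C, D, E}, {C, D, E, F}.

10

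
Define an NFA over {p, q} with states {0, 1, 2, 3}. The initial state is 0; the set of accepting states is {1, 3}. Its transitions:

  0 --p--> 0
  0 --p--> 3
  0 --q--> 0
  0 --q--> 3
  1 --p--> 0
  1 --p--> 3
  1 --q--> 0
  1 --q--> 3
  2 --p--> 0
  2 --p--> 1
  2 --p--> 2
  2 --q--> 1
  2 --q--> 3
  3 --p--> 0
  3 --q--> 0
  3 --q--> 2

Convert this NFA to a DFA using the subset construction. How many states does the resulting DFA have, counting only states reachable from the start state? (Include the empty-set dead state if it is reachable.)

Start state of the DFA: {0}.
{0} --p--> {0, 3}  [new]
{0} --q--> {0, 3}  [seen]
{0, 3} --p--> {0, 3}  [seen]
{0, 3} --q--> {0, 2, 3}  [new]
{0, 2, 3} --p--> {0, 1, 2, 3}  [new]
{0, 2, 3} --q--> {0, 1, 2, 3}  [seen]
{0, 1, 2, 3} --p--> {0, 1, 2, 3}  [seen]
{0, 1, 2, 3} --q--> {0, 1, 2, 3}  [seen]
Reachable DFA states: {0}, {0, 3}, {0, 2, 3}, {0, 1, 2, 3}.

4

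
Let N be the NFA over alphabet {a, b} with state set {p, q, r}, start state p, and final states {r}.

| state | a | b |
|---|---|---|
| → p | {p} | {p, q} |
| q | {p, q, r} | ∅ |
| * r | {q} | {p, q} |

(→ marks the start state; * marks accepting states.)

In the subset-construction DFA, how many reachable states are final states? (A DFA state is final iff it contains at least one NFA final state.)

Start state of the DFA: {p}.
{p} --a--> {p}  [seen]
{p} --b--> {p, q}  [new]
{p, q} --a--> {p, q, r}  [new]
{p, q} --b--> {p, q}  [seen]
{p, q, r} --a--> {p, q, r}  [seen]
{p, q, r} --b--> {p, q}  [seen]
Reachable DFA states: {p}, {p, q}, {p, q, r}.
Accepting DFA states (contain an NFA accepting state): {p, q, r}.

1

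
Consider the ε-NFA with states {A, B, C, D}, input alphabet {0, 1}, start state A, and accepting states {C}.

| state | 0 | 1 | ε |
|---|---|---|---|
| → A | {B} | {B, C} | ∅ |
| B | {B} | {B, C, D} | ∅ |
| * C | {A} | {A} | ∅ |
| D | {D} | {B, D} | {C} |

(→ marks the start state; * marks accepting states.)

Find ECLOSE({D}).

Begin with {D}.
D →ε {C}; add C.
ε-closure = {C, D}.

{C, D}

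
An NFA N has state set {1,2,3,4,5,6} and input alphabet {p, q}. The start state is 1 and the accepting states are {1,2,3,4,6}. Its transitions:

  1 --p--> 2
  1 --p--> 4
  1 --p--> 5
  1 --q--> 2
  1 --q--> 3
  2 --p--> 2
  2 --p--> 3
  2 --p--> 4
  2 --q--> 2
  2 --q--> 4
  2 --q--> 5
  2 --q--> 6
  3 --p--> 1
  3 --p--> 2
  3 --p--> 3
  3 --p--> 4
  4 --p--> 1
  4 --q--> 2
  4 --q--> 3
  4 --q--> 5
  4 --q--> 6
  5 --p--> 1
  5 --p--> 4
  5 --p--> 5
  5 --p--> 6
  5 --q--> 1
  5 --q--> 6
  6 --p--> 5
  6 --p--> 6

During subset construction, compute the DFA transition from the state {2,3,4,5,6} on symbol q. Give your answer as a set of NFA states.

δ(2,q) = {2,4,5,6}; δ(3,q) = ∅; δ(4,q) = {2,3,5,6}; δ(5,q) = {1,6}; δ(6,q) = ∅.
Union: {1,2,3,4,5,6}.

{1,2,3,4,5,6}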